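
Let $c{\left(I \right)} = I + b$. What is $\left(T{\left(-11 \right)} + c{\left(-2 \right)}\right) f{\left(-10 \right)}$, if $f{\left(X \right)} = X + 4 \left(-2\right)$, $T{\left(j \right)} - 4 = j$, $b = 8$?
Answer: $18$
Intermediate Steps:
$T{\left(j \right)} = 4 + j$
$c{\left(I \right)} = 8 + I$ ($c{\left(I \right)} = I + 8 = 8 + I$)
$f{\left(X \right)} = -8 + X$ ($f{\left(X \right)} = X - 8 = -8 + X$)
$\left(T{\left(-11 \right)} + c{\left(-2 \right)}\right) f{\left(-10 \right)} = \left(\left(4 - 11\right) + \left(8 - 2\right)\right) \left(-8 - 10\right) = \left(-7 + 6\right) \left(-18\right) = \left(-1\right) \left(-18\right) = 18$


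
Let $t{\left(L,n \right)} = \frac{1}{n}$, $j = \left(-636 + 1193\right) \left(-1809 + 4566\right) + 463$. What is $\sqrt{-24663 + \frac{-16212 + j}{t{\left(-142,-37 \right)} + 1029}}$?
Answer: $\frac{i \sqrt{2100464210962}}{9518} \approx 152.27 i$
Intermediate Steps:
$j = 1536112$ ($j = 557 \cdot 2757 + 463 = 1535649 + 463 = 1536112$)
$\sqrt{-24663 + \frac{-16212 + j}{t{\left(-142,-37 \right)} + 1029}} = \sqrt{-24663 + \frac{-16212 + 1536112}{\frac{1}{-37} + 1029}} = \sqrt{-24663 + \frac{1519900}{- \frac{1}{37} + 1029}} = \sqrt{-24663 + \frac{1519900}{\frac{38072}{37}}} = \sqrt{-24663 + 1519900 \cdot \frac{37}{38072}} = \sqrt{-24663 + \frac{14059075}{9518}} = \sqrt{- \frac{220683359}{9518}} = \frac{i \sqrt{2100464210962}}{9518}$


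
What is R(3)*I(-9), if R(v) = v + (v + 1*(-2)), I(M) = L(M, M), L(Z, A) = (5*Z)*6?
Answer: -1080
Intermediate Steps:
L(Z, A) = 30*Z
I(M) = 30*M
R(v) = -2 + 2*v (R(v) = v + (v - 2) = v + (-2 + v) = -2 + 2*v)
R(3)*I(-9) = (-2 + 2*3)*(30*(-9)) = (-2 + 6)*(-270) = 4*(-270) = -1080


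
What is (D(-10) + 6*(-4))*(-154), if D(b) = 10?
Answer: 2156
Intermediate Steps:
(D(-10) + 6*(-4))*(-154) = (10 + 6*(-4))*(-154) = (10 - 24)*(-154) = -14*(-154) = 2156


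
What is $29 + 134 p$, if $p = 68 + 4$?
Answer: $9677$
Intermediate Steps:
$p = 72$
$29 + 134 p = 29 + 134 \cdot 72 = 29 + 9648 = 9677$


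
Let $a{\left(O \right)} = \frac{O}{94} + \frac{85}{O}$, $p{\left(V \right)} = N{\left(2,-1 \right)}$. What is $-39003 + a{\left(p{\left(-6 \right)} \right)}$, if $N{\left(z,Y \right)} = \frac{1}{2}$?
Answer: $- \frac{7300603}{188} \approx -38833.0$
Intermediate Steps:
$N{\left(z,Y \right)} = \frac{1}{2}$
$p{\left(V \right)} = \frac{1}{2}$
$a{\left(O \right)} = \frac{85}{O} + \frac{O}{94}$ ($a{\left(O \right)} = O \frac{1}{94} + \frac{85}{O} = \frac{O}{94} + \frac{85}{O} = \frac{85}{O} + \frac{O}{94}$)
$-39003 + a{\left(p{\left(-6 \right)} \right)} = -39003 + \left(85 \frac{1}{\frac{1}{2}} + \frac{1}{94} \cdot \frac{1}{2}\right) = -39003 + \left(85 \cdot 2 + \frac{1}{188}\right) = -39003 + \left(170 + \frac{1}{188}\right) = -39003 + \frac{31961}{188} = - \frac{7300603}{188}$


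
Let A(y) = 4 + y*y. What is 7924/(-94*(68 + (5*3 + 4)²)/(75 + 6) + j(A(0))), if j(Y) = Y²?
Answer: -106974/6505 ≈ -16.445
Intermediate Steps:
A(y) = 4 + y²
7924/(-94*(68 + (5*3 + 4)²)/(75 + 6) + j(A(0))) = 7924/(-94*(68 + (5*3 + 4)²)/(75 + 6) + (4 + 0²)²) = 7924/(-94*(68 + (15 + 4)²)/81 + (4 + 0)²) = 7924/(-94*(68 + 19²)/81 + 4²) = 7924/(-94*(68 + 361)/81 + 16) = 7924/(-40326/81 + 16) = 7924/(-94*143/27 + 16) = 7924/(-13442/27 + 16) = 7924/(-13010/27) = 7924*(-27/13010) = -106974/6505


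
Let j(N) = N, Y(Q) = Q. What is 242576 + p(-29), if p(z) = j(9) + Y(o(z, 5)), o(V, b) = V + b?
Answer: 242561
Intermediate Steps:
p(z) = 14 + z (p(z) = 9 + (z + 5) = 9 + (5 + z) = 14 + z)
242576 + p(-29) = 242576 + (14 - 29) = 242576 - 15 = 242561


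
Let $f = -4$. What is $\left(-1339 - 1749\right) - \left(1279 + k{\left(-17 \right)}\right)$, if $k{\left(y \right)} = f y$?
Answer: $-4435$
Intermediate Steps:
$k{\left(y \right)} = - 4 y$
$\left(-1339 - 1749\right) - \left(1279 + k{\left(-17 \right)}\right) = \left(-1339 - 1749\right) - \left(1279 - -68\right) = -3088 - 1347 = -4435$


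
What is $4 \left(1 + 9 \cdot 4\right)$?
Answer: $148$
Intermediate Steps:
$4 \left(1 + 9 \cdot 4\right) = 4 \left(1 + 36\right) = 4 \cdot 37 = 148$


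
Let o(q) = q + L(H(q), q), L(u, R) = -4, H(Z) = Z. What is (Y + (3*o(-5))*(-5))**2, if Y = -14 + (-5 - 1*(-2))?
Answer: 13924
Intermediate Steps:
o(q) = -4 + q (o(q) = q - 4 = -4 + q)
Y = -17 (Y = -14 + (-5 + 2) = -14 - 3 = -17)
(Y + (3*o(-5))*(-5))**2 = (-17 + (3*(-4 - 5))*(-5))**2 = (-17 + (3*(-9))*(-5))**2 = (-17 - 27*(-5))**2 = (-17 + 135)**2 = 118**2 = 13924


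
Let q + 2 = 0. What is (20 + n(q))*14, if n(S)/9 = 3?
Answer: 658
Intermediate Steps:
q = -2 (q = -2 + 0 = -2)
n(S) = 27 (n(S) = 9*3 = 27)
(20 + n(q))*14 = (20 + 27)*14 = 47*14 = 658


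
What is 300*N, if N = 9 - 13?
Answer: -1200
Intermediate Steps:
N = -4
300*N = 300*(-4) = -1200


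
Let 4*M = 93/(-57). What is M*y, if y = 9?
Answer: -279/76 ≈ -3.6711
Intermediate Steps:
M = -31/76 (M = (93/(-57))/4 = (93*(-1/57))/4 = (¼)*(-31/19) = -31/76 ≈ -0.40789)
M*y = -31/76*9 = -279/76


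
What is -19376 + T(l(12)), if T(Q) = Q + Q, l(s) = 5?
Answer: -19366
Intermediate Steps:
T(Q) = 2*Q
-19376 + T(l(12)) = -19376 + 2*5 = -19376 + 10 = -19366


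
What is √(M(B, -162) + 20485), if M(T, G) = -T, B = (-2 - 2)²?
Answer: √20469 ≈ 143.07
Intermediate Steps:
B = 16 (B = (-4)² = 16)
√(M(B, -162) + 20485) = √(-1*16 + 20485) = √(-16 + 20485) = √20469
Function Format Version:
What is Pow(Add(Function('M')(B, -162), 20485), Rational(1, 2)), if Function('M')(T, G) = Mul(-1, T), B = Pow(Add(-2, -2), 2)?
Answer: Pow(20469, Rational(1, 2)) ≈ 143.07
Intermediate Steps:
B = 16 (B = Pow(-4, 2) = 16)
Pow(Add(Function('M')(B, -162), 20485), Rational(1, 2)) = Pow(Add(Mul(-1, 16), 20485), Rational(1, 2)) = Pow(Add(-16, 20485), Rational(1, 2)) = Pow(20469, Rational(1, 2))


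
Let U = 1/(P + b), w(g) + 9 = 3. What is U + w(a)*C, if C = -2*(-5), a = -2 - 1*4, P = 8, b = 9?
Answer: -1019/17 ≈ -59.941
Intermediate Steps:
a = -6 (a = -2 - 4 = -6)
C = 10
w(g) = -6 (w(g) = -9 + 3 = -6)
U = 1/17 (U = 1/(8 + 9) = 1/17 ≈ 0.058824)
U + w(a)*C = 1/17 - 6*10 = 1/17 - 60 = -1019/17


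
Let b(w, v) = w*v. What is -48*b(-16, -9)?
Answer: -6912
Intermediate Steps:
b(w, v) = v*w
-48*b(-16, -9) = -(-432)*(-16) = -48*144 = -6912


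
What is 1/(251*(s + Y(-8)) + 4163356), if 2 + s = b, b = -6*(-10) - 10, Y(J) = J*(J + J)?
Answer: 1/4207532 ≈ 2.3767e-7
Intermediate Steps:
Y(J) = 2*J**2 (Y(J) = J*(2*J) = 2*J**2)
b = 50 (b = 60 - 10 = 50)
s = 48 (s = -2 + 50 = 48)
1/(251*(s + Y(-8)) + 4163356) = 1/(251*(48 + 2*(-8)**2) + 4163356) = 1/(251*(48 + 2*64) + 4163356) = 1/(251*(48 + 128) + 4163356) = 1/(251*176 + 4163356) = 1/(44176 + 4163356) = 1/4207532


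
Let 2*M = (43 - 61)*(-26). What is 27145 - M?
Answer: 26911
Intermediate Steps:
M = 234 (M = ((43 - 61)*(-26))/2 = (-18*(-26))/2 = (1/2)*468 = 234)
27145 - M = 27145 - 1*234 = 27145 - 234 = 26911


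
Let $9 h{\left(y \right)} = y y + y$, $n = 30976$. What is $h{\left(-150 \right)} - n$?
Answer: $- \frac{85478}{3} \approx -28493.0$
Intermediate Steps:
$h{\left(y \right)} = \frac{y}{9} + \frac{y^{2}}{9}$ ($h{\left(y \right)} = \frac{y y + y}{9} = \frac{y^{2} + y}{9} = \frac{y + y^{2}}{9} = \frac{y}{9} + \frac{y^{2}}{9}$)
$h{\left(-150 \right)} - n = \frac{1}{9} \left(-150\right) \left(1 - 150\right) - 30976 = \frac{1}{9} \left(-150\right) \left(-149\right) - 30976 = \frac{7450}{3} - 30976 = - \frac{85478}{3}$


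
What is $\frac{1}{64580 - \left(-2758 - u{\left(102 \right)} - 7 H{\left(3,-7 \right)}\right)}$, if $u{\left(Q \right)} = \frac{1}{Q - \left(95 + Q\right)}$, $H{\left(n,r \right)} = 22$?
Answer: $\frac{95}{6411739} \approx 1.4817 \cdot 10^{-5}$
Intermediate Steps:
$u{\left(Q \right)} = - \frac{1}{95}$ ($u{\left(Q \right)} = \frac{1}{-95} = - \frac{1}{95}$)
$\frac{1}{64580 - \left(-2758 - u{\left(102 \right)} - 7 H{\left(3,-7 \right)}\right)} = \frac{1}{64580 - \left(- \frac{262009}{95} - 154\right)} = \frac{1}{64580 - - \frac{276639}{95}} = \frac{1}{64580 + \left(- \frac{1}{95} + 2912\right)} = \frac{1}{64580 + \frac{276639}{95}} = \frac{1}{\frac{6411739}{95}} = \frac{95}{6411739}$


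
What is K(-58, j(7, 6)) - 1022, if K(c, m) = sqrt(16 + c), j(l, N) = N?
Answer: -1022 + I*sqrt(42) ≈ -1022.0 + 6.4807*I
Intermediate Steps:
K(-58, j(7, 6)) - 1022 = sqrt(16 - 58) - 1022 = sqrt(-42) - 1022 = I*sqrt(42) - 1022 = -1022 + I*sqrt(42)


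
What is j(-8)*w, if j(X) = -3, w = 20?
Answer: -60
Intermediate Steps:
j(-8)*w = -3*20 = -60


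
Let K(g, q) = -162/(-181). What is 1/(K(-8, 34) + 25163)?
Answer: 181/4554665 ≈ 3.9739e-5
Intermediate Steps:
K(g, q) = 162/181 (K(g, q) = -162*(-1/181) = 162/181)
1/(K(-8, 34) + 25163) = 1/(162/181 + 25163) = 1/(4554665/181) = 181/4554665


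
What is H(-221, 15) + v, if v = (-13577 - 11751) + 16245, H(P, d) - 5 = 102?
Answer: -8976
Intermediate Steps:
H(P, d) = 107 (H(P, d) = 5 + 102 = 107)
v = -9083 (v = -25328 + 16245 = -9083)
H(-221, 15) + v = 107 - 9083 = -8976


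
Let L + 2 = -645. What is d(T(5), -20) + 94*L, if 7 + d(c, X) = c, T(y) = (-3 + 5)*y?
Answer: -60815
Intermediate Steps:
L = -647 (L = -2 - 645 = -647)
T(y) = 2*y
d(c, X) = -7 + c
d(T(5), -20) + 94*L = (-7 + 2*5) + 94*(-647) = (-7 + 10) - 60818 = 3 - 60818 = -60815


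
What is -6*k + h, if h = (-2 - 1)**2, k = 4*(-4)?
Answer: 105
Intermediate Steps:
k = -16
h = 9 (h = (-3)**2 = 9)
-6*k + h = -6*(-16) + 9 = 96 + 9 = 105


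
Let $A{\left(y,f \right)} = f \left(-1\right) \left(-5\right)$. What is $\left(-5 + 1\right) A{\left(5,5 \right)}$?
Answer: $-100$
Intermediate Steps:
$A{\left(y,f \right)} = 5 f$ ($A{\left(y,f \right)} = - f \left(-5\right) = 5 f$)
$\left(-5 + 1\right) A{\left(5,5 \right)} = \left(-5 + 1\right) 5 \cdot 5 = \left(-4\right) 25 = -100$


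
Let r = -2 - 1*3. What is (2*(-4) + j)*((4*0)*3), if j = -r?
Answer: 0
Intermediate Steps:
r = -5 (r = -2 - 3 = -5)
j = 5 (j = -1*(-5) = 5)
(2*(-4) + j)*((4*0)*3) = (2*(-4) + 5)*((4*0)*3) = (-8 + 5)*(0*3) = -3*0 = 0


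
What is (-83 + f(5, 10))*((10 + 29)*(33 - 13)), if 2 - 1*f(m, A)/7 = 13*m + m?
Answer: -436020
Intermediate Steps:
f(m, A) = 14 - 98*m (f(m, A) = 14 - 7*(13*m + m) = 14 - 98*m)
(-83 + f(5, 10))*((10 + 29)*(33 - 13)) = (-83 + (14 - 98*5))*((10 + 29)*(33 - 13)) = (-83 + (14 - 490))*(39*20) = (-83 - 476)*780 = -559*780 = -436020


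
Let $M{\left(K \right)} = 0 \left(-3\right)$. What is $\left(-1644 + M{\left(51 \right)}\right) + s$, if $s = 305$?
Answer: $-1339$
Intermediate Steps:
$M{\left(K \right)} = 0$
$\left(-1644 + M{\left(51 \right)}\right) + s = \left(-1644 + 0\right) + 305 = -1644 + 305 = -1339$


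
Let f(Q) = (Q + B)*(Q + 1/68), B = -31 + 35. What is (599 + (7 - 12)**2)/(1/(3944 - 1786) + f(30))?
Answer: 14027/22940 ≈ 0.61146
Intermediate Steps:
B = 4
f(Q) = (4 + Q)*(1/68 + Q) (f(Q) = (Q + 4)*(Q + 1/68) = (4 + Q)*(Q + 1/68) = (4 + Q)*(1/68 + Q))
(599 + (7 - 12)**2)/(1/(3944 - 1786) + f(30)) = (599 + (7 - 12)**2)/(1/(3944 - 1786) + (1/17 + 30**2 + (273/68)*30)) = (599 + (-5)**2)/(1/2158 + (1/17 + 900 + 4095/34)) = (599 + 25)/(1/2158 + 2041/2) = 624/(1101120/1079) = 624*(1079/1101120) = 14027/22940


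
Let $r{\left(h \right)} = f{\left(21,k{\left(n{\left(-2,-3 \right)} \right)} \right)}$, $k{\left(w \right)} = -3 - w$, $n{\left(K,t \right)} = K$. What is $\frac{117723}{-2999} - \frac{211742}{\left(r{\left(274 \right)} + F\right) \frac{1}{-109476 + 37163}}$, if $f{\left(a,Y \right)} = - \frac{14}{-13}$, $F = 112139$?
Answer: $\frac{596785599442219}{4372005179} \approx 1.365 \cdot 10^{5}$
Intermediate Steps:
$f{\left(a,Y \right)} = \frac{14}{13}$ ($f{\left(a,Y \right)} = \left(-14\right) \left(- \frac{1}{13}\right) = \frac{14}{13}$)
$r{\left(h \right)} = \frac{14}{13}$
$\frac{117723}{-2999} - \frac{211742}{\left(r{\left(274 \right)} + F\right) \frac{1}{-109476 + 37163}} = \frac{117723}{-2999} - \frac{211742}{\left(\frac{14}{13} + 112139\right) \frac{1}{-109476 + 37163}} = 117723 \left(- \frac{1}{2999}\right) - \frac{211742}{\frac{1457821}{13} \frac{1}{-72313}} = - \frac{117723}{2999} - \frac{211742}{\frac{1457821}{13} \left(- \frac{1}{72313}\right)} = - \frac{117723}{2999} - \frac{211742}{- \frac{1457821}{940069}} = - \frac{117723}{2999} - - \frac{199052090198}{1457821} = - \frac{117723}{2999} + \frac{199052090198}{1457821} = \frac{596785599442219}{4372005179}$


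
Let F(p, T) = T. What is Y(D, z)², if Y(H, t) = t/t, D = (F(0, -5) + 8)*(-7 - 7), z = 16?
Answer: 1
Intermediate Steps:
D = -42 (D = (-5 + 8)*(-7 - 7) = 3*(-14) = -42)
Y(H, t) = 1
Y(D, z)² = 1² = 1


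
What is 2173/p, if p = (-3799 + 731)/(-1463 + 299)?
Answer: 632343/767 ≈ 824.44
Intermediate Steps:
p = 767/291 (p = -3068/(-1164) = -3068*(-1/1164) = 767/291 ≈ 2.6357)
2173/p = 2173/(767/291) = 2173*(291/767) = 632343/767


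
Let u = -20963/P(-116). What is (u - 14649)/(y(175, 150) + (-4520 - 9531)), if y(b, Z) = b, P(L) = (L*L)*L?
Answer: 22865544541/21658992896 ≈ 1.0557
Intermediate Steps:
P(L) = L**3 (P(L) = L**2*L = L**3)
u = 20963/1560896 (u = -20963/((-116)**3) = -20963/(-1560896) = -20963*(-1/1560896) = 20963/1560896 ≈ 0.013430)
(u - 14649)/(y(175, 150) + (-4520 - 9531)) = (20963/1560896 - 14649)/(175 + (-4520 - 9531)) = -22865544541/(1560896*(175 - 14051)) = -22865544541/1560896/(-13876) = -22865544541/1560896*(-1/13876) = 22865544541/21658992896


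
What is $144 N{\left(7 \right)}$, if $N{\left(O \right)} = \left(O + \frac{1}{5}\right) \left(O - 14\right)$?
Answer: $- \frac{36288}{5} \approx -7257.6$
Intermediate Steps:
$N{\left(O \right)} = \left(-14 + O\right) \left(\frac{1}{5} + O\right)$ ($N{\left(O \right)} = \left(O + \frac{1}{5}\right) \left(-14 + O\right) = \left(\frac{1}{5} + O\right) \left(-14 + O\right) = \left(-14 + O\right) \left(\frac{1}{5} + O\right)$)
$144 N{\left(7 \right)} = 144 \left(- \frac{14}{5} + 7^{2} - \frac{483}{5}\right) = 144 \left(- \frac{14}{5} + 49 - \frac{483}{5}\right) = 144 \left(- \frac{252}{5}\right) = - \frac{36288}{5}$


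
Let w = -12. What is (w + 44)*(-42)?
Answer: -1344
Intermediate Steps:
(w + 44)*(-42) = (-12 + 44)*(-42) = 32*(-42) = -1344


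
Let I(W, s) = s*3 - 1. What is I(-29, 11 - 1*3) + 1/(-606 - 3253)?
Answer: 88756/3859 ≈ 23.000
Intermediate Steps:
I(W, s) = -1 + 3*s (I(W, s) = 3*s - 1 = -1 + 3*s)
I(-29, 11 - 1*3) + 1/(-606 - 3253) = (-1 + 3*(11 - 1*3)) + 1/(-606 - 3253) = (-1 + 3*(11 - 3)) + 1/(-3859) = (-1 + 3*8) - 1/3859 = (-1 + 24) - 1/3859 = 23 - 1/3859 = 88756/3859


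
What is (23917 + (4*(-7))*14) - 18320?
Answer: 5205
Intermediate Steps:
(23917 + (4*(-7))*14) - 18320 = (23917 - 28*14) - 18320 = (23917 - 392) - 18320 = 23525 - 18320 = 5205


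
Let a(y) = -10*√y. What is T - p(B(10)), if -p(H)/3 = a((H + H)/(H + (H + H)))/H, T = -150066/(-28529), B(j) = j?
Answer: 150066/28529 - √6 ≈ 2.8106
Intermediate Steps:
T = 150066/28529 (T = -150066*(-1/28529) = 150066/28529 ≈ 5.2601)
p(H) = 10*√6/H (p(H) = -3*(-10*√((H + H)/(H + (H + H))))/H = -3*(-10*√(2*H/(H + 2*H)))/H = -3*(-10*√(2*H*(1/(3*H))))/H = -3*(-10*√(⅔))/H = -3*(-10*√6/3)/H = -(-10)*√6/H = 10*√6/H)
T - p(B(10)) = 150066/28529 - 10*√6/10 = 150066/28529 - √6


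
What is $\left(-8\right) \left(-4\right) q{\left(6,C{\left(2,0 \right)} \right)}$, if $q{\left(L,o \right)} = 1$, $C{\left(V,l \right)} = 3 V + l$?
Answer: $32$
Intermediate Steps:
$C{\left(V,l \right)} = l + 3 V$
$\left(-8\right) \left(-4\right) q{\left(6,C{\left(2,0 \right)} \right)} = \left(-8\right) \left(-4\right) 1 = 32 \cdot 1 = 32$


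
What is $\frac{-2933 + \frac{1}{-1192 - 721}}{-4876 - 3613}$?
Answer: $\frac{5610830}{16239457} \approx 0.34551$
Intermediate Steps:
$\frac{-2933 + \frac{1}{-1192 - 721}}{-4876 - 3613} = \frac{-2933 + \frac{1}{-1913}}{-8489} = \left(-2933 - \frac{1}{1913}\right) \left(- \frac{1}{8489}\right) = \left(- \frac{5610830}{1913}\right) \left(- \frac{1}{8489}\right) = \frac{5610830}{16239457}$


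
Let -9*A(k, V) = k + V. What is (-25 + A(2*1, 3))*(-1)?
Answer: 230/9 ≈ 25.556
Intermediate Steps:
A(k, V) = -V/9 - k/9 (A(k, V) = -(k + V)/9 = -(V + k)/9 = -V/9 - k/9)
(-25 + A(2*1, 3))*(-1) = (-25 + (-1/9*3 - 2/9))*(-1) = (-25 + (-1/3 - 1/9*2))*(-1) = (-25 + (-1/3 - 2/9))*(-1) = (-25 - 5/9)*(-1) = -230/9*(-1) = 230/9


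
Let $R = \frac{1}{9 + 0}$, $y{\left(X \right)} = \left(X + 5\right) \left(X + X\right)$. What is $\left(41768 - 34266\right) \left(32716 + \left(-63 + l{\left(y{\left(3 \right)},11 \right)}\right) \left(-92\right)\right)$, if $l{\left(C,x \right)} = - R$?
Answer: $\frac{2600943400}{9} \approx 2.8899 \cdot 10^{8}$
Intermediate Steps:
$y{\left(X \right)} = 2 X \left(5 + X\right)$ ($y{\left(X \right)} = \left(5 + X\right) 2 X = 2 X \left(5 + X\right)$)
$R = \frac{1}{9} \approx 0.11111$
$l{\left(C,x \right)} = - \frac{1}{9}$ ($l{\left(C,x \right)} = \left(-1\right) \frac{1}{9} = - \frac{1}{9}$)
$\left(41768 - 34266\right) \left(32716 + \left(-63 + l{\left(y{\left(3 \right)},11 \right)}\right) \left(-92\right)\right) = \left(41768 - 34266\right) \left(32716 + \left(-63 - \frac{1}{9}\right) \left(-92\right)\right) = 7502 \left(32716 - - \frac{52256}{9}\right) = 7502 \left(32716 + \frac{52256}{9}\right) = 7502 \cdot \frac{346700}{9} = \frac{2600943400}{9}$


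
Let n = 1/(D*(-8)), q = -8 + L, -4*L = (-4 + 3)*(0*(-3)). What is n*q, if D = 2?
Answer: ½ ≈ 0.50000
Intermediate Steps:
L = 0 (L = -(-4 + 3)*0*(-3)/4 = -(-1)*0/4 = -¼*0 = 0)
q = -8 (q = -8 + 0 = -8)
n = -1/16 (n = 1/(2*(-8)) = 1/(-16) = -1/16 ≈ -0.062500)
n*q = -1/16*(-8) = ½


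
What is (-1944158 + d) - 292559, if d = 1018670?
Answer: -1218047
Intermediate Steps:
(-1944158 + d) - 292559 = (-1944158 + 1018670) - 292559 = -925488 - 292559 = -1218047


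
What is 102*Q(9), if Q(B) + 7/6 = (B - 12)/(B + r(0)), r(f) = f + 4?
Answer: -1853/13 ≈ -142.54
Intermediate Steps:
r(f) = 4 + f
Q(B) = -7/6 + (-12 + B)/(4 + B) (Q(B) = -7/6 + (B - 12)/(B + (4 + 0)) = -7/6 + (-12 + B)/(B + 4) = -7/6 + (-12 + B)/(4 + B))
102*Q(9) = 102*((-100 - 1*9)/(6*(4 + 9))) = 102*((⅙)*(-100 - 9)/13) = 102*((⅙)*(1/13)*(-109)) = 102*(-109/78) = -1853/13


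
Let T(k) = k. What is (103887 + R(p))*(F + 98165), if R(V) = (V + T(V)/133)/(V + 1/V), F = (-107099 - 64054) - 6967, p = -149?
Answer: -12263792337325790/1476433 ≈ -8.3064e+9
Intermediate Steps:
F = -178120 (F = -171153 - 6967 = -178120)
R(V) = 134*V/(133*(V + 1/V)) (R(V) = (V + V/133)/(V + 1/V) = (134*V/133)/(V + 1/V) = 134*V/(133*(V + 1/V)))
(103887 + R(p))*(F + 98165) = (103887 + (134/133)*(-149)²/(1 + (-149)²))*(-178120 + 98165) = (103887 + (134/133)*22201/(1 + 22201))*(-79955) = (103887 + (134/133)*22201/22202)*(-79955) = (103887 + (134/133)*22201*(1/22202))*(-79955) = (103887 + 1487467/1476433)*(-79955) = (153383682538/1476433)*(-79955) = -12263792337325790/1476433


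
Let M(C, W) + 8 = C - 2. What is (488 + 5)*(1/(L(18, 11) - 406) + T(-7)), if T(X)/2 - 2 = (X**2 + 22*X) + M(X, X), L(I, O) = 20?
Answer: -45672013/386 ≈ -1.1832e+5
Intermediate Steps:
M(C, W) = -10 + C (M(C, W) = -8 + (C - 2) = -8 + (-2 + C) = -10 + C)
T(X) = -16 + 2*X**2 + 46*X (T(X) = 4 + 2*((X**2 + 22*X) + (-10 + X)) = 4 + 2*(-10 + X**2 + 23*X) = 4 + (-20 + 2*X**2 + 46*X) = -16 + 2*X**2 + 46*X)
(488 + 5)*(1/(L(18, 11) - 406) + T(-7)) = (488 + 5)*(1/(20 - 406) + (-16 + 2*(-7)**2 + 46*(-7))) = 493*(1/(-386) + (-16 + 2*49 - 322)) = 493*(-1/386 + (-16 + 98 - 322)) = 493*(-1/386 - 240) = 493*(-92641/386) = -45672013/386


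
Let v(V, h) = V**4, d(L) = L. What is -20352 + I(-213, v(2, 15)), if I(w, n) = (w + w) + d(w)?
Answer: -20991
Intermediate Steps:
I(w, n) = 3*w (I(w, n) = (w + w) + w = 2*w + w = 3*w)
-20352 + I(-213, v(2, 15)) = -20352 + 3*(-213) = -20352 - 639 = -20991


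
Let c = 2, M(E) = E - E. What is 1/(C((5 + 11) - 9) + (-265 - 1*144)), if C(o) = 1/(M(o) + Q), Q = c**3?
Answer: -8/3271 ≈ -0.0024457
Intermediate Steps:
M(E) = 0
Q = 8 (Q = 2**3 = 8)
C(o) = 1/8 (C(o) = 1/(0 + 8) = 1/8)
1/(C((5 + 11) - 9) + (-265 - 1*144)) = 1/(1/8 + (-265 - 1*144)) = 1/(1/8 + (-265 - 144)) = 1/(1/8 - 409) = 1/(-3271/8) = -8/3271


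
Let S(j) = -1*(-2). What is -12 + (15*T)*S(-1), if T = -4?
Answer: -132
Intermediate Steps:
S(j) = 2
-12 + (15*T)*S(-1) = -12 + (15*(-4))*2 = -12 - 60*2 = -12 - 120 = -132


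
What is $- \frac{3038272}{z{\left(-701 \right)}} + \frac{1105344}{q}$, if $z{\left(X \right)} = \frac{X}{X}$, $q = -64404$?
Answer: $- \frac{5435499312}{1789} \approx -3.0383 \cdot 10^{6}$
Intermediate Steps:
$z{\left(X \right)} = 1$
$- \frac{3038272}{z{\left(-701 \right)}} + \frac{1105344}{q} = - \frac{3038272}{1} + \frac{1105344}{-64404} = \left(-3038272\right) 1 + 1105344 \left(- \frac{1}{64404}\right) = -3038272 - \frac{30704}{1789} = - \frac{5435499312}{1789}$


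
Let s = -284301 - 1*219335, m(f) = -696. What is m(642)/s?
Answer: 174/125909 ≈ 0.0013820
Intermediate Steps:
s = -503636 (s = -284301 - 219335 = -503636)
m(642)/s = -696/(-503636) = -696*(-1/503636) = 174/125909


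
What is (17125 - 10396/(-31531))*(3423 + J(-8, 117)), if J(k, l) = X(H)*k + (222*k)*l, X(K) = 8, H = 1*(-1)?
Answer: -110389480091843/31531 ≈ -3.5010e+9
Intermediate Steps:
H = -1
J(k, l) = 8*k + 222*k*l (J(k, l) = 8*k + (222*k)*l = 8*k + 222*k*l)
(17125 - 10396/(-31531))*(3423 + J(-8, 117)) = (17125 - 10396/(-31531))*(3423 + 2*(-8)*(4 + 111*117)) = (17125 - 10396*(-1/31531))*(3423 + 2*(-8)*(4 + 12987)) = (17125 + 10396/31531)*(3423 + 2*(-8)*12991) = 539978771*(3423 - 207856)/31531 = (539978771/31531)*(-204433) = -110389480091843/31531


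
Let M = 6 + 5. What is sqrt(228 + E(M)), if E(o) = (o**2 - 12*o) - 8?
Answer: sqrt(209) ≈ 14.457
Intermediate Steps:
M = 11
E(o) = -8 + o**2 - 12*o
sqrt(228 + E(M)) = sqrt(228 + (-8 + 11**2 - 12*11)) = sqrt(228 + (-8 + 121 - 132)) = sqrt(228 - 19) = sqrt(209)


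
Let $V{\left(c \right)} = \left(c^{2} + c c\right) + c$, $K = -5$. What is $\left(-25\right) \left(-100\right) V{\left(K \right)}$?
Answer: $112500$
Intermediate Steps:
$V{\left(c \right)} = c + 2 c^{2}$ ($V{\left(c \right)} = \left(c^{2} + c^{2}\right) + c = 2 c^{2} + c = c + 2 c^{2}$)
$\left(-25\right) \left(-100\right) V{\left(K \right)} = \left(-25\right) \left(-100\right) \left(- 5 \left(1 + 2 \left(-5\right)\right)\right) = 2500 \left(- 5 \left(1 - 10\right)\right) = 2500 \left(\left(-5\right) \left(-9\right)\right) = 2500 \cdot 45 = 112500$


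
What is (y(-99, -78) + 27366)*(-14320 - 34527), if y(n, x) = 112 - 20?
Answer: -1341240926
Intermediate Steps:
y(n, x) = 92
(y(-99, -78) + 27366)*(-14320 - 34527) = (92 + 27366)*(-14320 - 34527) = 27458*(-48847) = -1341240926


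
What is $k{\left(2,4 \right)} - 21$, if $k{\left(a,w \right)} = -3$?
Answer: $-24$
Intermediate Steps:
$k{\left(2,4 \right)} - 21 = -3 - 21 = -24$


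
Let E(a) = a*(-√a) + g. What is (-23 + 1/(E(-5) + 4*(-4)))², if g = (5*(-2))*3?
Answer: 2*(121785*√5 + 527678*I)/(460*√5 + 1991*I) ≈ 529.94 + 0.2297*I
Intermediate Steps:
g = -30 (g = -10*3 = -30)
E(a) = -30 - a^(3/2) (E(a) = a*(-√a) - 30 = -a^(3/2) - 30 = -30 - a^(3/2))
(-23 + 1/(E(-5) + 4*(-4)))² = (-23 + 1/((-30 - (-5)^(3/2)) + 4*(-4)))² = (-23 + 1/((-30 - (-5)*I*√5) - 16))² = (-23 + 1/((-30 + 5*I*√5) - 16))² = (-23 + 1/(-46 + 5*I*√5))²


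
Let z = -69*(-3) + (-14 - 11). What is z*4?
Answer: 728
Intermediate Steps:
z = 182 (z = 207 - 25 = 182)
z*4 = 182*4 = 728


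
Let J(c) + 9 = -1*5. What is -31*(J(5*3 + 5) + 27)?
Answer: -403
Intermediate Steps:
J(c) = -14 (J(c) = -9 - 1*5 = -9 - 5 = -14)
-31*(J(5*3 + 5) + 27) = -31*(-14 + 27) = -31*13 = -403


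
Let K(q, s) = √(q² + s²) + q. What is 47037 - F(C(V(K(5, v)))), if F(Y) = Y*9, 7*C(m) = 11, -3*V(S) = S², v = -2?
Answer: 329160/7 ≈ 47023.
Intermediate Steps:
K(q, s) = q + √(q² + s²)
V(S) = -S²/3
C(m) = 11/7 (C(m) = (⅐)*11 = 11/7)
F(Y) = 9*Y
47037 - F(C(V(K(5, v)))) = 47037 - 9*11/7 = 47037 - 1*99/7 = 47037 - 99/7 = 329160/7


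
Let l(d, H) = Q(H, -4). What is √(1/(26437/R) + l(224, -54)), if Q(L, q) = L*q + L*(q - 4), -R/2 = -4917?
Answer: √453156881370/26437 ≈ 25.463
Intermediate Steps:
R = 9834 (R = -2*(-4917) = 9834)
Q(L, q) = L*q + L*(-4 + q)
l(d, H) = -12*H (l(d, H) = 2*H*(-2 - 4) = 2*H*(-6) = -12*H)
√(1/(26437/R) + l(224, -54)) = √(1/(26437/9834) - 12*(-54)) = √(1/(26437*(1/9834)) + 648) = √(1/(26437/9834) + 648) = √(9834/26437 + 648) = √(17141010/26437) = √453156881370/26437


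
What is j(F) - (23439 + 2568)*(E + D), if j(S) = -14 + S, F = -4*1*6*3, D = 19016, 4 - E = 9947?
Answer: -235961597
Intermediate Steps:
E = -9943 (E = 4 - 1*9947 = 4 - 9947 = -9943)
F = -72 (F = -24*3 = -4*18 = -72)
j(F) - (23439 + 2568)*(E + D) = (-14 - 72) - (23439 + 2568)*(-9943 + 19016) = -86 - 26007*9073 = -86 - 1*235961511 = -86 - 235961511 = -235961597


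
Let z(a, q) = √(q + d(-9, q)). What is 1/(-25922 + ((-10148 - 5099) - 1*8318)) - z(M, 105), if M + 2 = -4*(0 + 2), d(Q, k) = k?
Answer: -1/49487 - √210 ≈ -14.491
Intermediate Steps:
M = -10 (M = -2 - 4*(0 + 2) = -2 - 4*2 = -2 - 8 = -10)
z(a, q) = √2*√q (z(a, q) = √(q + q) = √(2*q) = √2*√q)
1/(-25922 + ((-10148 - 5099) - 1*8318)) - z(M, 105) = 1/(-25922 + ((-10148 - 5099) - 1*8318)) - √2*√105 = 1/(-25922 + (-15247 - 8318)) - √210 = 1/(-25922 - 23565) - √210 = 1/(-49487) - √210 = -1/49487 - √210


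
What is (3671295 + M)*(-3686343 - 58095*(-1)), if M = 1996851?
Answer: -20565439388208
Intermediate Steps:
(3671295 + M)*(-3686343 - 58095*(-1)) = (3671295 + 1996851)*(-3686343 - 58095*(-1)) = 5668146*(-3686343 + 58095) = 5668146*(-3628248) = -20565439388208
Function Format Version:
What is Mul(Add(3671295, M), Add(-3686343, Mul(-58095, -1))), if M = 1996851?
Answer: -20565439388208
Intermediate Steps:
Mul(Add(3671295, M), Add(-3686343, Mul(-58095, -1))) = Mul(Add(3671295, 1996851), Add(-3686343, Mul(-58095, -1))) = Mul(5668146, Add(-3686343, 58095)) = Mul(5668146, -3628248) = -20565439388208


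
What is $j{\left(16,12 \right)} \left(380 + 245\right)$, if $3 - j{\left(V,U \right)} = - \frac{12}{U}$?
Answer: $2500$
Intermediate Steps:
$j{\left(V,U \right)} = 3 + \frac{12}{U}$ ($j{\left(V,U \right)} = 3 - - \frac{12}{U} = 3 + \frac{12}{U}$)
$j{\left(16,12 \right)} \left(380 + 245\right) = \left(3 + \frac{12}{12}\right) \left(380 + 245\right) = \left(3 + 12 \cdot \frac{1}{12}\right) 625 = \left(3 + 1\right) 625 = 4 \cdot 625 = 2500$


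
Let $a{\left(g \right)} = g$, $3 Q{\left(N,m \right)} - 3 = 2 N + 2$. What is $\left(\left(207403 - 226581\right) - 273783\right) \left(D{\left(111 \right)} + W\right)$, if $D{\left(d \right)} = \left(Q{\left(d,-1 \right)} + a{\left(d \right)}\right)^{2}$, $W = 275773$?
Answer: $- \frac{818989174277}{9} \approx -9.0999 \cdot 10^{10}$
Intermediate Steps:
$Q{\left(N,m \right)} = \frac{5}{3} + \frac{2 N}{3}$ ($Q{\left(N,m \right)} = 1 + \frac{2 N + 2}{3} = 1 + \frac{2 + 2 N}{3} = 1 + \left(\frac{2}{3} + \frac{2 N}{3}\right) = \frac{5}{3} + \frac{2 N}{3}$)
$D{\left(d \right)} = \left(\frac{5}{3} + \frac{5 d}{3}\right)^{2}$ ($D{\left(d \right)} = \left(\left(\frac{5}{3} + \frac{2 d}{3}\right) + d\right)^{2} = \left(\frac{5}{3} + \frac{5 d}{3}\right)^{2}$)
$\left(\left(207403 - 226581\right) - 273783\right) \left(D{\left(111 \right)} + W\right) = \left(\left(207403 - 226581\right) - 273783\right) \left(\frac{25 \left(1 + 111\right)^{2}}{9} + 275773\right) = \left(-19178 - 273783\right) \left(\frac{25 \cdot 112^{2}}{9} + 275773\right) = - 292961 \left(\frac{25}{9} \cdot 12544 + 275773\right) = - 292961 \left(\frac{313600}{9} + 275773\right) = \left(-292961\right) \frac{2795557}{9} = - \frac{818989174277}{9}$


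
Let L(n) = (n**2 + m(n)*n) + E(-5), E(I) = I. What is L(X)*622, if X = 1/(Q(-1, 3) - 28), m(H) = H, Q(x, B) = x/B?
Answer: -22458554/7225 ≈ -3108.4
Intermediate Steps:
X = -3/85 (X = 1/(-1/3 - 28) = 1/(-85/3) = -3/85 ≈ -0.035294)
L(n) = -5 + 2*n**2 (L(n) = (n**2 + n*n) - 5 = (n**2 + n**2) - 5 = 2*n**2 - 5 = -5 + 2*n**2)
L(X)*622 = (-5 + 2*(-3/85)**2)*622 = (-5 + 2*(9/7225))*622 = (-5 + 18/7225)*622 = -36107/7225*622 = -22458554/7225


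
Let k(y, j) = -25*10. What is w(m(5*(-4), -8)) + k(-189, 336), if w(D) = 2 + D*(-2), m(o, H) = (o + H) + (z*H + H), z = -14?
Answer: -400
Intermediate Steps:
k(y, j) = -250
m(o, H) = o - 12*H (m(o, H) = (o + H) + (-14*H + H) = (H + o) - 13*H = o - 12*H)
w(D) = 2 - 2*D
w(m(5*(-4), -8)) + k(-189, 336) = (2 - 2*(5*(-4) - 12*(-8))) - 250 = (2 - 2*(-20 + 96)) - 250 = (2 - 2*76) - 250 = (2 - 152) - 250 = -150 - 250 = -400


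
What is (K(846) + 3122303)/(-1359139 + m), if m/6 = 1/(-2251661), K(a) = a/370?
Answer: -118238092098178/51469022888975 ≈ -2.2973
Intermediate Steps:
K(a) = a/370 (K(a) = a*(1/370) = a/370)
m = -6/2251661 (m = 6/(-2251661) = 6*(-1/2251661) = -6/2251661 ≈ -2.6647e-6)
(K(846) + 3122303)/(-1359139 + m) = ((1/370)*846 + 3122303)/(-1359139 - 6/2251661) = (423/185 + 3122303)/(-3060320279885/2251661) = (577626478/185)*(-2251661/3060320279885) = -118238092098178/51469022888975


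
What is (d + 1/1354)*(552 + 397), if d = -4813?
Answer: -6184444149/1354 ≈ -4.5675e+6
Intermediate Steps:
(d + 1/1354)*(552 + 397) = (-4813 + 1/1354)*(552 + 397) = (-4813 + 1/1354)*949 = -6516801/1354*949 = -6184444149/1354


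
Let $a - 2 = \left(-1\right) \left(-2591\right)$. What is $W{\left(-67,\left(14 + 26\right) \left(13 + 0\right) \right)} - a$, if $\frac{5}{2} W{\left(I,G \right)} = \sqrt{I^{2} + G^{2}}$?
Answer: $-2593 + \frac{2 \sqrt{274889}}{5} \approx -2383.3$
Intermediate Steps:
$a = 2593$ ($a = 2 - -2591 = 2 + 2591 = 2593$)
$W{\left(I,G \right)} = \frac{2 \sqrt{G^{2} + I^{2}}}{5}$ ($W{\left(I,G \right)} = \frac{2 \sqrt{I^{2} + G^{2}}}{5} = \frac{2 \sqrt{G^{2} + I^{2}}}{5}$)
$W{\left(-67,\left(14 + 26\right) \left(13 + 0\right) \right)} - a = \frac{2 \sqrt{\left(\left(14 + 26\right) \left(13 + 0\right)\right)^{2} + \left(-67\right)^{2}}}{5} - 2593 = \frac{2 \sqrt{\left(40 \cdot 13\right)^{2} + 4489}}{5} - 2593 = \frac{2 \sqrt{520^{2} + 4489}}{5} - 2593 = \frac{2 \sqrt{270400 + 4489}}{5} - 2593 = \frac{2 \sqrt{274889}}{5} - 2593 = -2593 + \frac{2 \sqrt{274889}}{5}$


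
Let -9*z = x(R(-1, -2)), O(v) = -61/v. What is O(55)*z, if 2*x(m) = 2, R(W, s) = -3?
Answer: 61/495 ≈ 0.12323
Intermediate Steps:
x(m) = 1 (x(m) = (1/2)*2 = 1)
z = -1/9 (z = -1/9*1 = -1/9 ≈ -0.11111)
O(55)*z = -61/55*(-1/9) = 61/495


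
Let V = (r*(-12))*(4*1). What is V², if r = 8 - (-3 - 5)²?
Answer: 7225344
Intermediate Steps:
r = -56 (r = 8 - 1*(-8)² = 8 - 1*64 = 8 - 64 = -56)
V = 2688 (V = (-56*(-12))*(4*1) = 672*4 = 2688)
V² = 2688² = 7225344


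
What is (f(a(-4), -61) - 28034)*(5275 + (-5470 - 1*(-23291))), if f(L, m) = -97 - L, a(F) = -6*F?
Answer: -650267880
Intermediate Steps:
(f(a(-4), -61) - 28034)*(5275 + (-5470 - 1*(-23291))) = ((-97 - (-6)*(-4)) - 28034)*(5275 + (-5470 - 1*(-23291))) = ((-97 - 1*24) - 28034)*(5275 + (-5470 + 23291)) = ((-97 - 24) - 28034)*(5275 + 17821) = (-121 - 28034)*23096 = -28155*23096 = -650267880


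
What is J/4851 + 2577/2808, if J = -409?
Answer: 140155/168168 ≈ 0.83342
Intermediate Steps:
J/4851 + 2577/2808 = -409/4851 + 2577/2808 = -409*1/4851 + 2577*(1/2808) = -409/4851 + 859/936 = 140155/168168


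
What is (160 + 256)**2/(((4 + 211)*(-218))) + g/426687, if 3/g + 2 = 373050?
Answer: -4591023736116341/1243419947952520 ≈ -3.6923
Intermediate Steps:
g = 3/373048 (g = 3/(-2 + 373050) = 3/373048 ≈ 8.0419e-6)
(160 + 256)**2/(((4 + 211)*(-218))) + g/426687 = (160 + 256)**2/(((4 + 211)*(-218))) + (3/373048)/426687 = 416**2/((215*(-218))) + (3/373048)*(1/426687) = 173056/(-46870) + 1/53058243992 = 173056*(-1/46870) + 1/53058243992 = -86528/23435 + 1/53058243992 = -4591023736116341/1243419947952520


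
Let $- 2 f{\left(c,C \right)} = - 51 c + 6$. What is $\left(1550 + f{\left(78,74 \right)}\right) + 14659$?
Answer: $18195$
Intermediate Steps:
$f{\left(c,C \right)} = -3 + \frac{51 c}{2}$ ($f{\left(c,C \right)} = - \frac{- 51 c + 6}{2} = - \frac{6 - 51 c}{2} = -3 + \frac{51 c}{2}$)
$\left(1550 + f{\left(78,74 \right)}\right) + 14659 = \left(1550 + \left(-3 + \frac{51}{2} \cdot 78\right)\right) + 14659 = \left(1550 + \left(-3 + 1989\right)\right) + 14659 = \left(1550 + 1986\right) + 14659 = 3536 + 14659 = 18195$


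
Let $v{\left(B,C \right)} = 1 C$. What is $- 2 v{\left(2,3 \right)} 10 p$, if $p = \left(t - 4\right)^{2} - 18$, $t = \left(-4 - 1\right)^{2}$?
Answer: $-25380$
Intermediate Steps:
$t = 25$ ($t = \left(-5\right)^{2} = 25$)
$v{\left(B,C \right)} = C$
$p = 423$ ($p = \left(25 - 4\right)^{2} - 18 = 21^{2} - 18 = 441 - 18 = 423$)
$- 2 v{\left(2,3 \right)} 10 p = \left(-2\right) 3 \cdot 10 \cdot 423 = \left(-6\right) 10 \cdot 423 = \left(-60\right) 423 = -25380$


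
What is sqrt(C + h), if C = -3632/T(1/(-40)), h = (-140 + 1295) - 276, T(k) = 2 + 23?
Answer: sqrt(18343)/5 ≈ 27.087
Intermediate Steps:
T(k) = 25
h = 879 (h = 1155 - 276 = 879)
C = -3632/25 ≈ -145.28
sqrt(C + h) = sqrt(-3632/25 + 879) = sqrt(18343/25) = sqrt(18343)/5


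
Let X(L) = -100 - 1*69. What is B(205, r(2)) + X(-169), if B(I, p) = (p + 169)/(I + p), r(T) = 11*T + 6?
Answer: -39180/233 ≈ -168.15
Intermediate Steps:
r(T) = 6 + 11*T
B(I, p) = (169 + p)/(I + p)
X(L) = -169 (X(L) = -100 - 69 = -169)
B(205, r(2)) + X(-169) = (169 + (6 + 11*2))/(205 + (6 + 11*2)) - 169 = (169 + (6 + 22))/(205 + (6 + 22)) - 169 = (169 + 28)/(205 + 28) - 169 = 197/233 - 169 = -39180/233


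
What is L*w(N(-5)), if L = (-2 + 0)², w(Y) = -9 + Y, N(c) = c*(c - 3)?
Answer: 124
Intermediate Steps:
N(c) = c*(-3 + c)
L = 4 (L = (-2)² = 4)
L*w(N(-5)) = 4*(-9 - 5*(-3 - 5)) = 4*(-9 - 5*(-8)) = 4*(-9 + 40) = 4*31 = 124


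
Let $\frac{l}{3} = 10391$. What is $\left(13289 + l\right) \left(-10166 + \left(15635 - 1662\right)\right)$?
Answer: $169266834$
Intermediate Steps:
$l = 31173$ ($l = 3 \cdot 10391 = 31173$)
$\left(13289 + l\right) \left(-10166 + \left(15635 - 1662\right)\right) = \left(13289 + 31173\right) \left(-10166 + \left(15635 - 1662\right)\right) = 44462 \left(-10166 + \left(15635 - 1662\right)\right) = 44462 \left(-10166 + 13973\right) = 44462 \cdot 3807 = 169266834$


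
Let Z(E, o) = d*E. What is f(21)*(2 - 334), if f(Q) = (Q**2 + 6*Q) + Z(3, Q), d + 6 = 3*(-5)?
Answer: -167328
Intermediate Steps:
d = -21 (d = -6 + 3*(-5) = -6 - 15 = -21)
Z(E, o) = -21*E
f(Q) = -63 + Q**2 + 6*Q (f(Q) = (Q**2 + 6*Q) - 21*3 = (Q**2 + 6*Q) - 63 = -63 + Q**2 + 6*Q)
f(21)*(2 - 334) = (-63 + 21**2 + 6*21)*(2 - 334) = (-63 + 441 + 126)*(-332) = 504*(-332) = -167328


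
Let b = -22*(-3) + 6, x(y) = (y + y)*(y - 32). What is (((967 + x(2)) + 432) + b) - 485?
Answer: 866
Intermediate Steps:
x(y) = 2*y*(-32 + y) (x(y) = (2*y)*(-32 + y) = 2*y*(-32 + y))
b = 72 (b = 66 + 6 = 72)
(((967 + x(2)) + 432) + b) - 485 = (((967 + 2*2*(-32 + 2)) + 432) + 72) - 485 = (((967 + 2*2*(-30)) + 432) + 72) - 485 = (((967 - 120) + 432) + 72) - 485 = ((847 + 432) + 72) - 485 = (1279 + 72) - 485 = 1351 - 485 = 866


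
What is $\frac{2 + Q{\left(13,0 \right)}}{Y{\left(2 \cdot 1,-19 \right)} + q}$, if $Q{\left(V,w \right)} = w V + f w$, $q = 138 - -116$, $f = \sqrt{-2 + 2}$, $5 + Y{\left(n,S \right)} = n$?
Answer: $\frac{2}{251} \approx 0.0079681$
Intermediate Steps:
$Y{\left(n,S \right)} = -5 + n$
$f = 0$ ($f = \sqrt{0} = 0$)
$q = 254$ ($q = 138 + 116 = 254$)
$Q{\left(V,w \right)} = V w$ ($Q{\left(V,w \right)} = w V + 0 w = V w + 0 = V w$)
$\frac{2 + Q{\left(13,0 \right)}}{Y{\left(2 \cdot 1,-19 \right)} + q} = \frac{2 + 13 \cdot 0}{\left(-5 + 2 \cdot 1\right) + 254} = \frac{2 + 0}{\left(-5 + 2\right) + 254} = \frac{2}{-3 + 254} = \frac{2}{251}$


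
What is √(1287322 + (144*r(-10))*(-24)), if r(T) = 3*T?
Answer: √1391002 ≈ 1179.4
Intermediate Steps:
√(1287322 + (144*r(-10))*(-24)) = √(1287322 + (144*(3*(-10)))*(-24)) = √(1287322 + (144*(-30))*(-24)) = √(1287322 - 4320*(-24)) = √(1287322 + 103680) = √1391002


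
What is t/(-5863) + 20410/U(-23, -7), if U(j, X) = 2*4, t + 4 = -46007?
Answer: 60015959/23452 ≈ 2559.1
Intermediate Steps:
t = -46011 (t = -4 - 46007 = -46011)
U(j, X) = 8
t/(-5863) + 20410/U(-23, -7) = -46011/(-5863) + 20410/8 = -46011*(-1/5863) + 20410*(1/8) = 46011/5863 + 10205/4 = 60015959/23452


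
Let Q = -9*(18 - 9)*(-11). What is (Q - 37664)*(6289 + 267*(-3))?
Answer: -201810224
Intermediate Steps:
Q = 891 (Q = -9*9*(-11) = -81*(-11) = 891)
(Q - 37664)*(6289 + 267*(-3)) = (891 - 37664)*(6289 + 267*(-3)) = -36773*(6289 - 801) = -36773*5488 = -201810224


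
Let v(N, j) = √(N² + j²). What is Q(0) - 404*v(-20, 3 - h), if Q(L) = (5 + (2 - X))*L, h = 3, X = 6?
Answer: -8080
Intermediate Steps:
Q(L) = L (Q(L) = (5 + (2 - 1*6))*L = (5 + (2 - 6))*L = (5 - 4)*L = 1*L = L)
Q(0) - 404*v(-20, 3 - h) = 0 - 404*√((-20)² + (3 - 1*3)²) = 0 - 404*√(400 + (3 - 3)²) = 0 - 404*√(400 + 0²) = 0 - 404*√(400 + 0) = 0 - 404*√400 = 0 - 404*20 = 0 - 8080 = -8080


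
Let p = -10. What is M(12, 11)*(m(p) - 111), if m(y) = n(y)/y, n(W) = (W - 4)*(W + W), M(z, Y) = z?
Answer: -1668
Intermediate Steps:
n(W) = 2*W*(-4 + W) (n(W) = (-4 + W)*(2*W) = 2*W*(-4 + W))
m(y) = -8 + 2*y (m(y) = (2*y*(-4 + y))/y = -8 + 2*y)
M(12, 11)*(m(p) - 111) = 12*((-8 + 2*(-10)) - 111) = 12*((-8 - 20) - 111) = 12*(-28 - 111) = 12*(-139) = -1668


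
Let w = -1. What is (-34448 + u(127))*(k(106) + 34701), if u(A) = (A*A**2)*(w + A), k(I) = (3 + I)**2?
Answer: 12021035233420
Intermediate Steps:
u(A) = A**3*(-1 + A) (u(A) = (A*A**2)*(-1 + A) = A**3*(-1 + A))
(-34448 + u(127))*(k(106) + 34701) = (-34448 + 127**3*(-1 + 127))*((3 + 106)**2 + 34701) = (-34448 + 2048383*126)*(109**2 + 34701) = (-34448 + 258096258)*(11881 + 34701) = 258061810*46582 = 12021035233420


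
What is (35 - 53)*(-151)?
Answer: 2718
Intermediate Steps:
(35 - 53)*(-151) = -18*(-151) = 2718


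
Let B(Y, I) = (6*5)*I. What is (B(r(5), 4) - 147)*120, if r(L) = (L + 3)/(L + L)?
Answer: -3240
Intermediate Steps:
r(L) = (3 + L)/(2*L) (r(L) = (3 + L)/((2*L)) = (3 + L)*(1/(2*L)) = (3 + L)/(2*L))
B(Y, I) = 30*I
(B(r(5), 4) - 147)*120 = (30*4 - 147)*120 = (120 - 147)*120 = -27*120 = -3240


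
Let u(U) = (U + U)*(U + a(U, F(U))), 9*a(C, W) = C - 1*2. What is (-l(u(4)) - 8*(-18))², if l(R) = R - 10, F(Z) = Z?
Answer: 1170724/81 ≈ 14453.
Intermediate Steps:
a(C, W) = -2/9 + C/9 (a(C, W) = (C - 1*2)/9 = (C - 2)/9 = (-2 + C)/9 = -2/9 + C/9)
u(U) = 2*U*(-2/9 + 10*U/9) (u(U) = (U + U)*(U + (-2/9 + U/9)) = (2*U)*(-2/9 + 10*U/9) = 2*U*(-2/9 + 10*U/9))
l(R) = -10 + R
(-l(u(4)) - 8*(-18))² = (-(-10 + (4/9)*4*(-1 + 5*4)) - 8*(-18))² = (-(-10 + (4/9)*4*(-1 + 20)) + 144)² = (-(-10 + (4/9)*4*19) + 144)² = (-(-10 + 304/9) + 144)² = (-1*214/9 + 144)² = (-214/9 + 144)² = (1082/9)² = 1170724/81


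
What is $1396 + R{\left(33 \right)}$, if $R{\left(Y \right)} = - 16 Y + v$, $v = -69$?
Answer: $799$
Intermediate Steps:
$R{\left(Y \right)} = -69 - 16 Y$ ($R{\left(Y \right)} = - 16 Y - 69 = -69 - 16 Y$)
$1396 + R{\left(33 \right)} = 1396 - 597 = 799$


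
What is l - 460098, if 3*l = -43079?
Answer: -1423373/3 ≈ -4.7446e+5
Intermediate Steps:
l = -43079/3 (l = (⅓)*(-43079) = -43079/3 ≈ -14360.)
l - 460098 = -43079/3 - 460098 = -1423373/3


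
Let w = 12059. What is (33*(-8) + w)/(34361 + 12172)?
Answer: 11795/46533 ≈ 0.25348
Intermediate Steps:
(33*(-8) + w)/(34361 + 12172) = (33*(-8) + 12059)/(34361 + 12172) = (-264 + 12059)/46533 = 11795*(1/46533) = 11795/46533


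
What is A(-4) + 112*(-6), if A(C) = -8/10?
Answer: -3364/5 ≈ -672.80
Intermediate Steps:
A(C) = -⅘ (A(C) = -8*⅒ = -⅘)
A(-4) + 112*(-6) = -⅘ + 112*(-6) = -⅘ - 672 = -3364/5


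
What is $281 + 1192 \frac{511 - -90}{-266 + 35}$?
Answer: $- \frac{651481}{231} \approx -2820.3$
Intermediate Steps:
$281 + 1192 \frac{511 - -90}{-266 + 35} = 281 + 1192 \frac{511 + \left(-14 + 104\right)}{-231} = 281 + 1192 \left(511 + 90\right) \left(- \frac{1}{231}\right) = 281 + 1192 \cdot 601 \left(- \frac{1}{231}\right) = 281 + 1192 \left(- \frac{601}{231}\right) = 281 - \frac{716392}{231} = - \frac{651481}{231}$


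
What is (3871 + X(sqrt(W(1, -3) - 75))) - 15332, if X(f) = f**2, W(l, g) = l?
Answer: -11535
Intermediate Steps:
(3871 + X(sqrt(W(1, -3) - 75))) - 15332 = (3871 + (sqrt(1 - 75))**2) - 15332 = (3871 + (sqrt(-74))**2) - 15332 = (3871 + (I*sqrt(74))**2) - 15332 = (3871 - 74) - 15332 = 3797 - 15332 = -11535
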